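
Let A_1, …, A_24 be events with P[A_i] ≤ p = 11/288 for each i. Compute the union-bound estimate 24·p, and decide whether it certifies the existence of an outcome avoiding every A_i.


Union bound: P[∪_{i=1}^{24} A_i] ≤ Σ_i P[A_i] ≤ 24·p = 24·(11/288) = 11/12.
Numerically: 11/12 ≈ 0.917.
Is 11/12 < 1? YES.
Since P[∪ A_i] ≤ 11/12 < 1, the complement has P[∩ A_i^c] ≥ 1 − 11/12 = 1/12 > 0, so some outcome avoids every A_i.

24·p = 11/12 ≈ 0.917; existence CERTIFIED by the union bound.


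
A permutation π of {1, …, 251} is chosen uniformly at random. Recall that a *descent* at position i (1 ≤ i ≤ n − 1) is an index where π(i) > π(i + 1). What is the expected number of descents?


Write X = Σ X_I over i = 1, …, 250, with X_I the indicator of one descent.
There are 250 indicators.
For each fixed i, the pair (π(i), π(i+1)) is a uniformly random ordered pair of distinct values from {1, …, 251}; by symmetry P[π(i) > π(i+1)] = 1/2.
By linearity: E[X] = 250 · (1/2) = (251 − 1) · (1/2) = 125 ≈ 125.0000.

E[X] = 125 = 125.0000.


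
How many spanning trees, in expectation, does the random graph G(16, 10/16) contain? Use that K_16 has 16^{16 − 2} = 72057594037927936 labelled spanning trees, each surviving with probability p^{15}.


K_16 has 16^{16 − 2} = 72057594037927936 labelled spanning trees.
For each such spanning tree H, let X_H = 1 if all 15 edges of H are present in G. Then P[X_H = 1] = p^{15} = (5/8)^{15} = 30517578125/35184372088832.
By linearity of expectation: E[X] = Σ_H E[X_H] = 72057594037927936 · p^{15} = 72057594037927936 · 30517578125/35184372088832 = 62500000000000.
Numerically: E[X] ≈ 6.25e+13.

E[X] = 72057594037927936 · (5/8)^{15} = 62500000000000 ≈ 6.25e+13.


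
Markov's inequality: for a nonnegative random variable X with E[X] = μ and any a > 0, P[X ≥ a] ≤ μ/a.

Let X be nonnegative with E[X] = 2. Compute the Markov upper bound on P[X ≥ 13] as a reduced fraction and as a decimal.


μ = E[X] = 2, a = 13.
Markov: P[X ≥ 13] ≤ μ/a = (2)/13 = 2/13.
Numerically: ≈ 0.1538.
(Since a = 13 > μ = 2.0000, the bound 2/13 is < 1 and informative.)

P[X ≥ 13] ≤ 2/13 ≈ 0.1538.


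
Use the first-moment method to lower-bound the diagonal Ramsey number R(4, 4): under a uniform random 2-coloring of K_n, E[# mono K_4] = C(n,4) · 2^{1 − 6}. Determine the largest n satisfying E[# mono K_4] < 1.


We need C(n, 4) · 2^{1 − 6} < 1, i.e. C(n, 4) < 2^{6 − 1} = 32.
Check values of n near the boundary:
  n = 4: C(4, 4) = 1; 1 < 32? YES
  n = 5: C(5, 4) = 5; 5 < 32? YES
  n = 6: C(6, 4) = 15; 15 < 32? YES
  n = 7: C(7, 4) = 35; 35 < 32? NO
The largest n with C(n, 4) < 32 is n = 6 (where E[X] = 15/32 ≈ 0.46875). Hence R(4, 4) > 6, i.e. R(4, 4) ≥ 7.

Largest n = 6; hence R(4, 4) > 6.


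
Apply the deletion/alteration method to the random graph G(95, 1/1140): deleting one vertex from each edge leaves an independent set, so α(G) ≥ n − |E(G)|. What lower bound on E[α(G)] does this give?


E[|E(G)|] = C(95, 2)·p = 4465 · (1/1140) = 47/12.
E[α(G)] ≥ n − E[|E(G)|] = 95 − 47/12 = 1093/12.
Numerically: ≈ 91.083.
(This is only a lower bound; the true E[α(G)] may be larger.)

E[α(G)] ≥ 1093/12 ≈ 91.083.


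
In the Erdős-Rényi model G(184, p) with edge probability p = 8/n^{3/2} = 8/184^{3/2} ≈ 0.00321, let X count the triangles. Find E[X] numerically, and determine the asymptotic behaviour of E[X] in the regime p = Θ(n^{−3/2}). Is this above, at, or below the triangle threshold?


Number of potential triangles: C(184, 3) = 1021384.
Each occurs with probability p³ ≈ (0.00321)³ ≈ 3.29299e-08.
By linearity: E[X] = C(184, 3)·p³ ≈ 1021384 · 3.29299e-08 ≈ 0.034.
Since α = 3/2 > 1, p = c/n^{3/2} = o(1/n) is below the triangle threshold p ~ 1/n. Asymptotically E[X] ~ (c³/6)·n^{3(1−α)} = (8³/6)·n^{-1.5} → 0, so by Markov's inequality G has no triangles w.h.p.

E[X] ≈ 0.034; in regime p = Θ(1/n^{3/2}) E[X] tends to 0 (below the triangle threshold p ~ 1/n).


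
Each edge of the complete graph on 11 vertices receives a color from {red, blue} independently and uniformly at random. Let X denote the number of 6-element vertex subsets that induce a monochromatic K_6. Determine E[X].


Let X = Σ_S X_S over the C(11, 6) = 462 subsets S of size 6, where X_S = 1 if the K_6 on S is monochromatic.
For a fixed S, the K_6 on S has C(6, 2) = 15 edges. P[all 15 edges red] = (1/2)^15, and likewise for blue, so P[monochromatic] = 2·(1/2)^15 = 2^{1 − 15} = 1/16384.
By linearity: E[X] = C(11, 6) · 2^{1 − 15} = 462 · 1/16384 = 231/8192.
Numerically: E[X] ≈ 0.02820.

E[X] = C(11,6)·2^(1−C(6,2)) = 231/8192 ≈ 0.02820.


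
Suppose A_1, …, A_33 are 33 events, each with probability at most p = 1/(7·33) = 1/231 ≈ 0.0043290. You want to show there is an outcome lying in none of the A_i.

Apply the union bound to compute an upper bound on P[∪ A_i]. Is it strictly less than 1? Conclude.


Union bound: P[∪_{i=1}^{33} A_i] ≤ Σ_i P[A_i] ≤ 33·p = 33·(1/231) = 1/7.
Numerically: 1/7 ≈ 0.1428571.
Is 1/7 < 1? YES.
Since P[∪ A_i] ≤ 1/7 < 1, the complement has P[∩ A_i^c] ≥ 1 − 1/7 = 6/7 > 0, so some outcome avoids every A_i.

33·p = 1/7 ≈ 0.1428571; existence CERTIFIED by the union bound.


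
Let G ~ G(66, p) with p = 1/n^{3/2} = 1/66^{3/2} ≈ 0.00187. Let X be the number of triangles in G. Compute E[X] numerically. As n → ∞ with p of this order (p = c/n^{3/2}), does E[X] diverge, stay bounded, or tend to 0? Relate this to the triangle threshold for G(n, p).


Number of potential triangles: C(66, 3) = 45760.
Each occurs with probability p³ ≈ (0.00187)³ ≈ 6.48713e-09.
By linearity: E[X] = C(66, 3)·p³ ≈ 45760 · 6.48713e-09 ≈ 0.000.
Since α = 3/2 > 1, p = c/n^{3/2} = o(1/n) is below the triangle threshold p ~ 1/n. Asymptotically E[X] ~ (c³/6)·n^{3(1−α)} = (1³/6)·n^{-1.5} → 0, so by Markov's inequality G has no triangles w.h.p.

E[X] ≈ 0.000; in regime p = Θ(1/n^{3/2}) E[X] tends to 0 (below the triangle threshold p ~ 1/n).


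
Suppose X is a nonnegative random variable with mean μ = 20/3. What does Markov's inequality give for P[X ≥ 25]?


μ = E[X] = 20/3, a = 25.
Markov: P[X ≥ 25] ≤ μ/a = (20/3)/25 = 4/15.
Numerically: ≈ 0.26667.
(Since a = 25 > μ = 6.66667, the bound 4/15 is < 1 and informative.)

P[X ≥ 25] ≤ 4/15 ≈ 0.26667.


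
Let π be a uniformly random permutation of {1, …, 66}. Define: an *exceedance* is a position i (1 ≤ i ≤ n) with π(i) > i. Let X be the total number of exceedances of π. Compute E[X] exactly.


Write X = Σ_{i=1}^{66} X_i, where X_i = 1_{π(i) > i}.
For each fixed i, π(i) is uniform over {1, …, 66} (marginal of a uniform permutation), so P[π(i) > i] = (n − i)/n. Summing: Σ_{i=1}^{66} (n − i)/n = (0 + 1 + … + 65)/66 = 66(66 − 1)/(2·66) = (66 − 1)/2.
Hence E[X] = Σ_{i=1}^{66} (66 − i)/66 = 65/2 ≈ 32.50000.

E[X] = 65/2 = 32.50000.


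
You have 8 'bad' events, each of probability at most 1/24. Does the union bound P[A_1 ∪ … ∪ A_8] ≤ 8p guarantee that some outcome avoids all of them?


Union bound: P[∪_{i=1}^{8} A_i] ≤ Σ_i P[A_i] ≤ 8·p = 8·(1/24) = 1/3.
Numerically: 1/3 ≈ 0.33333.
Is 1/3 < 1? YES.
Since P[∪ A_i] ≤ 1/3 < 1, the complement has P[∩ A_i^c] ≥ 1 − 1/3 = 2/3 > 0, so some outcome avoids every A_i.

8·p = 1/3 ≈ 0.33333; existence CERTIFIED by the union bound.


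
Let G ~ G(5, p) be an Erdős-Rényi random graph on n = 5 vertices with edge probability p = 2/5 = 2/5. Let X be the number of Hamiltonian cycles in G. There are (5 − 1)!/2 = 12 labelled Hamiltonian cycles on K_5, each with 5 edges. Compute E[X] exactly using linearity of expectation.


K_5 has (5 − 1)!/2 = 12 labelled Hamiltonian cycles.
For each such Hamiltonian cycle H, let X_H = 1 if all 5 edges of H are present in G. Then P[X_H = 1] = p^{5} = (2/5)^{5} = 32/3125.
By linearity of expectation: E[X] = Σ_H E[X_H] = 12 · p^{5} = 12 · 32/3125 = 384/3125.
Numerically: E[X] ≈ 0.12288.

E[X] = 12 · (2/5)^{5} = 384/3125 ≈ 0.12288.


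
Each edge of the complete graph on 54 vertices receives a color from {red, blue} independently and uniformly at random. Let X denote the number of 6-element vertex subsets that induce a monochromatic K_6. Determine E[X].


Let X = Σ_S X_S over the C(54, 6) = 25827165 subsets S of size 6, where X_S = 1 if the K_6 on S is monochromatic.
For a fixed S, the K_6 on S has C(6, 2) = 15 edges. P[all 15 edges red] = (1/2)^15, and likewise for blue, so P[monochromatic] = 2·(1/2)^15 = 2^{1 − 15} = 1/16384.
Summing: E[X] = C(54, 6) · 2^{1 − 15} = 25827165 · 1/16384 = 25827165/16384.
Numerically: E[X] ≈ 1576.3651.

E[X] = C(54,6)·2^(1−C(6,2)) = 25827165/16384 ≈ 1576.3651.


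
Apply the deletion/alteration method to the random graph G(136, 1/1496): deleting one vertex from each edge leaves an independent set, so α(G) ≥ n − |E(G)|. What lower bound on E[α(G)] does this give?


E[|E(G)|] = C(136, 2)·p = 9180 · (1/1496) = 135/22.
E[α(G)] ≥ n − E[|E(G)|] = 136 − 135/22 = 2857/22.
Numerically: ≈ 129.864.
(This is only a lower bound; the true E[α(G)] may be larger.)

E[α(G)] ≥ 2857/22 ≈ 129.864.


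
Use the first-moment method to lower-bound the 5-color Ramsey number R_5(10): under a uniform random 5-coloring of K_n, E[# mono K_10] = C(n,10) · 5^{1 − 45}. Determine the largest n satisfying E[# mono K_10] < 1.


We need C(n, 10) · 5^{1 − 45} < 1, i.e. C(n, 10) < 5^{45 − 1} = 5684341886080801486968994140625.
Check values of n near the boundary:
  n = 5388: C(5388, 10) = 5634865093375880654852250419586; 5634865093375880654852250419586 < 5684341886080801486968994140625? YES
  n = 5389: C(5389, 10) = 5645340767466558997768874792926; 5645340767466558997768874792926 < 5684341886080801486968994140625? YES
  n = 5390: C(5390, 10) = 5655833965919099070255434039753; 5655833965919099070255434039753 < 5684341886080801486968994140625? YES
  n = 5391: C(5391, 10) = 5666344714787188828795213697883; 5666344714787188828795213697883 < 5684341886080801486968994140625? YES
  n = 5392: C(5392, 10) = 5676873040158402483252283957448; 5676873040158402483252283957448 < 5684341886080801486968994140625? YES
  n = 5393: C(5393, 10) = 5687418968154238267170642278008; 5687418968154238267170642278008 < 5684341886080801486968994140625? NO
  n = 5394: C(5394, 10) = 5697982524930156243149785372878; 5697982524930156243149785372878 < 5684341886080801486968994140625? NO
The largest n with C(n, 10) < 5684341886080801486968994140625 is n = 5392 (where E[X] = 5676873040158402483252283957448/5684341886080801486968994140625 ≈ 0.999). Hence R_5(10) > 5392, i.e. R_5(10) ≥ 5393.

Largest n = 5392; hence R_5(10) > 5392.


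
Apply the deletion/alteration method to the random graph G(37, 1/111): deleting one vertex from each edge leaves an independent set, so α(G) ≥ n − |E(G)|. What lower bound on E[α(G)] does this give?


E[|E(G)|] = C(37, 2)·p = 666 · (1/111) = 6.
E[α(G)] ≥ n − E[|E(G)|] = 37 − 6 = 31.
Numerically: ≈ 31.00000.
(This is only a lower bound; the true E[α(G)] may be larger.)

E[α(G)] ≥ 31 ≈ 31.00000.


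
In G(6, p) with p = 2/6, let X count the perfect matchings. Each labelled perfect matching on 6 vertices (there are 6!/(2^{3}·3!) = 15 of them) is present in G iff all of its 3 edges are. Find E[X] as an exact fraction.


K_6 has 6!/(2^{3}·3!) = 15 labelled perfect matchings.
For each such perfect matching H, let X_H = 1 if all 3 edges of H are present in G. Then P[X_H = 1] = p^{3} = (1/3)^{3} = 1/27.
Summing the indicators: E[X] = Σ_H E[X_H] = 15 · p^{3} = 15 · 1/27 = 5/9.
Numerically: E[X] ≈ 0.555556.

E[X] = 15 · (1/3)^{3} = 5/9 ≈ 0.555556.


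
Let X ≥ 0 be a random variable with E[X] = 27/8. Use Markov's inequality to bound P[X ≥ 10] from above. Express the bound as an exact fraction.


μ = E[X] = 27/8, a = 10.
Markov: P[X ≥ 10] ≤ μ/a = (27/8)/10 = 27/80.
Numerically: ≈ 0.3375.
(Since a = 10 > μ = 3.3750, the bound 27/80 is < 1 and informative.)

P[X ≥ 10] ≤ 27/80 ≈ 0.3375.


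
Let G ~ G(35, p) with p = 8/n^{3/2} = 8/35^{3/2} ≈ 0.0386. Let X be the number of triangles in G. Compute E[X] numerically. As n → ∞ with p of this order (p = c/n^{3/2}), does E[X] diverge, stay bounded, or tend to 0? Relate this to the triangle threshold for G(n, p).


Number of potential triangles: C(35, 3) = 6545.
Each occurs with probability p³ ≈ (0.0386)³ ≈ 5.76718e-05.
By linearity: E[X] = C(35, 3)·p³ ≈ 6545 · 5.76718e-05 ≈ 0.377.
Since α = 3/2 > 1, p = c/n^{3/2} = o(1/n) is below the triangle threshold p ~ 1/n. Asymptotically E[X] ~ (c³/6)·n^{3(1−α)} = (8³/6)·n^{-1.5} → 0, so by Markov's inequality G has no triangles w.h.p.

E[X] ≈ 0.377; in regime p = Θ(1/n^{3/2}) E[X] tends to 0 (below the triangle threshold p ~ 1/n).


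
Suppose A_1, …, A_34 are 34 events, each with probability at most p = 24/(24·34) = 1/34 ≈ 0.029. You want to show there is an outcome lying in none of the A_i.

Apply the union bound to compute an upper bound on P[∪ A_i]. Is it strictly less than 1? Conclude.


Union bound: P[∪_{i=1}^{34} A_i] ≤ Σ_i P[A_i] ≤ 34·p = 34·(1/34) = 1.
Numerically: 1 ≈ 1.000.
Is 1 < 1? NO.
Since the bound 1 is ≥ 1, the union bound is uninformative here; it does NOT by itself certify existence.

34·p = 1 ≈ 1.000; existence NOT certified by the union bound.


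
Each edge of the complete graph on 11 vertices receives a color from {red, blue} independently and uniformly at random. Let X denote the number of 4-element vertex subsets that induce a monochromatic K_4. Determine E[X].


Let X = Σ_S X_S over the C(11, 4) = 330 subsets S of size 4, where X_S = 1 if the K_4 on S is monochromatic.
For a fixed S, the K_4 on S has C(4, 2) = 6 edges. P[all 6 edges red] = (1/2)^6, and likewise for blue, so P[monochromatic] = 2·(1/2)^6 = 2^{1 − 6} = 1/32.
By linearity of expectation: E[X] = C(11, 4) · 2^{1 − 6} = 330 · 1/32 = 165/16.
Numerically: E[X] ≈ 10.3125.

E[X] = C(11,4)·2^(1−C(4,2)) = 165/16 ≈ 10.3125.


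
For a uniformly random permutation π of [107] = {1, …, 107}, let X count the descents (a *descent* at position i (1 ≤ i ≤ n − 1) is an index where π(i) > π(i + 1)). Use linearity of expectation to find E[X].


Write X = Σ X_I over i = 1, …, 106, with X_I the indicator of one descent.
There are 106 indicators.
For each fixed i, the pair (π(i), π(i+1)) is a uniformly random ordered pair of distinct values from {1, …, 107}; by symmetry P[π(i) > π(i+1)] = 1/2.
By linearity: E[X] = 106 · (1/2) = (107 − 1) · (1/2) = 53 ≈ 53.000000.

E[X] = 53 = 53.000000.


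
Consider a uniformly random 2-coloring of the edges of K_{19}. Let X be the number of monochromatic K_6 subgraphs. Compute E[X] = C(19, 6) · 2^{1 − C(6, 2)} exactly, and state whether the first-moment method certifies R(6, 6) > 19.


E[X] = C(19, 6) · 2^{1 − 15} = 27132 · 2^{−14} = 27132/16384.
As a reduced fraction: E[X] = 6783/4096 ≈ 1.65601.
Is E[X] < 1? NO.
Since E[X] ≥ 1, the first-moment bound is inconclusive at n = 19; it does NOT by itself certify R(6, 6) > 19.

E[X] = 6783/4096 ≈ 1.65601; E[X] ≥ 1; first-moment method inconclusive here.


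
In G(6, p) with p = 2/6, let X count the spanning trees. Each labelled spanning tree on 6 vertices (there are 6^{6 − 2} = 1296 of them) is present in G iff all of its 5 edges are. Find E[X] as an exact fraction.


K_6 has 6^{6 − 2} = 1296 labelled spanning trees.
For each such spanning tree H, let X_H = 1 if all 5 edges of H are present in G. Then P[X_H = 1] = p^{5} = (1/3)^{5} = 1/243.
Summing the indicators: E[X] = Σ_H E[X_H] = 1296 · p^{5} = 1296 · 1/243 = 16/3.
Numerically: E[X] ≈ 5.33333.

E[X] = 1296 · (1/3)^{5} = 16/3 ≈ 5.33333.


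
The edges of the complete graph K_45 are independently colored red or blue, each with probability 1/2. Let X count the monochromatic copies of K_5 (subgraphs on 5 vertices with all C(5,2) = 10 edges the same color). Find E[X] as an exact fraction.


Let X = Σ_S X_S over the C(45, 5) = 1221759 subsets S of size 5, where X_S = 1 if the K_5 on S is monochromatic.
For a fixed S, the K_5 on S has C(5, 2) = 10 edges. P[all 10 edges red] = (1/2)^10, and likewise for blue, so P[monochromatic] = 2·(1/2)^10 = 2^{1 − 10} = 1/512.
Summing: E[X] = C(45, 5) · 2^{1 − 10} = 1221759 · 1/512 = 1221759/512.
Numerically: E[X] ≈ 2386.24805.

E[X] = C(45,5)·2^(1−C(5,2)) = 1221759/512 ≈ 2386.24805.


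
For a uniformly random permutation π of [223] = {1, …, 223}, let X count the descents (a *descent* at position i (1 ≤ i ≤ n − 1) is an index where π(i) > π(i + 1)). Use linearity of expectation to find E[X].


Write X = Σ X_I over i = 1, …, 222, with X_I the indicator of one descent.
There are 222 indicators.
For each fixed i, the pair (π(i), π(i+1)) is a uniformly random ordered pair of distinct values from {1, …, 223}; by symmetry P[π(i) > π(i+1)] = 1/2.
By linearity: E[X] = 222 · (1/2) = (223 − 1) · (1/2) = 111 ≈ 111.00000.

E[X] = 111 = 111.00000.


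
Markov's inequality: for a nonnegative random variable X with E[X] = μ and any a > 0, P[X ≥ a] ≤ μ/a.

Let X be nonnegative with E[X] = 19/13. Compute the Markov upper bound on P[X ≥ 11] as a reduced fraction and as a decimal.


μ = E[X] = 19/13, a = 11.
Markov: P[X ≥ 11] ≤ μ/a = (19/13)/11 = 19/143.
Numerically: ≈ 0.132867.
(Since a = 11 > μ = 1.461538, the bound 19/143 is < 1 and informative.)

P[X ≥ 11] ≤ 19/143 ≈ 0.132867.


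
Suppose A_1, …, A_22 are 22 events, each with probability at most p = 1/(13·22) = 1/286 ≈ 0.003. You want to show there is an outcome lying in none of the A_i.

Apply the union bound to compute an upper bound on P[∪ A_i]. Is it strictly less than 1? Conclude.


Union bound: P[∪_{i=1}^{22} A_i] ≤ Σ_i P[A_i] ≤ 22·p = 22·(1/286) = 1/13.
Numerically: 1/13 ≈ 0.077.
Is 1/13 < 1? YES.
Since P[∪ A_i] ≤ 1/13 < 1, the complement has P[∩ A_i^c] ≥ 1 − 1/13 = 12/13 > 0, so some outcome avoids every A_i.

22·p = 1/13 ≈ 0.077; existence CERTIFIED by the union bound.


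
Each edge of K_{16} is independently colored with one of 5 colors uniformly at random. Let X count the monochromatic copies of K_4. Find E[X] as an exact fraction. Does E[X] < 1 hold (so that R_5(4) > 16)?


E[X] = C(16, 4) · 5^{1 − 6} = 1820 · 5^{−5} = 1820/3125.
As a reduced fraction: E[X] = 364/625 ≈ 0.582.
Is E[X] < 1? YES.
Since E[X] < 1, there exists a 5-coloring of K_{16} with no monochromatic K_4; hence R_5(4) > 16.

E[X] = 364/625 ≈ 0.582; E[X] < 1, so R_5(4) > 16.


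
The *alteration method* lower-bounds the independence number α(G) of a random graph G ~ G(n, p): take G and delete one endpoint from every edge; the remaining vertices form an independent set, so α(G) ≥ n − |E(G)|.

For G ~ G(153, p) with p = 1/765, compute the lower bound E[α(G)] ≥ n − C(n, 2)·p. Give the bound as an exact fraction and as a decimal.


E[|E(G)|] = C(153, 2)·p = 11628 · (1/765) = 76/5.
E[α(G)] ≥ n − E[|E(G)|] = 153 − 76/5 = 689/5.
Numerically: ≈ 137.800000.
(This is only a lower bound; the true E[α(G)] may be larger.)

E[α(G)] ≥ 689/5 ≈ 137.800000.


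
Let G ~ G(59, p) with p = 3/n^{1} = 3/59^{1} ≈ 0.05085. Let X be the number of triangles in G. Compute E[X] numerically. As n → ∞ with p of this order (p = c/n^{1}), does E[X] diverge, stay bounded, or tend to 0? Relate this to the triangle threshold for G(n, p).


Number of potential triangles: C(59, 3) = 32509.
Each occurs with probability p³ ≈ (0.05085)³ ≈ 1.314643e-04.
By linearity: E[X] = C(59, 3)·p³ ≈ 32509 · 1.314643e-04 ≈ 4.2738.
Here α = 1, so p = 3/n is exactly at the triangle threshold p ~ 1/n. Asymptotically E[X] → c³/6 = 3³/6 = 9/2 ≈ 4.5000, a bounded constant. In this regime the triangle count is asymptotically Poisson(c³/6).

E[X] ≈ 4.2738; in regime p = Θ(1/n^{1}) E[X] stays bounded (at the triangle threshold p ~ 1/n).


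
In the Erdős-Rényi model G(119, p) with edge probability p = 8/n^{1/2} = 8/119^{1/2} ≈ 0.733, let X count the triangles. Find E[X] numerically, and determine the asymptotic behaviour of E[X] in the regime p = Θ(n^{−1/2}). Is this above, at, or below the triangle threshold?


Number of potential triangles: C(119, 3) = 273819.
Each occurs with probability p³ ≈ (0.733)³ ≈ 3.94411e-01.
By linearity: E[X] = C(119, 3)·p³ ≈ 273819 · 3.94411e-01 ≈ 107997.350.
Since α = 1/2 < 1, p = c/n^{1/2} ≫ 1/n is above the triangle threshold p ~ 1/n. Asymptotically E[X] ~ (c³/6)·n^{3(1−α)} = (8³/6)·n^{1.5} → ∞; triangles are abundant w.h.p.

E[X] ≈ 107997.350; in regime p = Θ(1/n^{1/2}) E[X] diverges (above the triangle threshold p ~ 1/n).


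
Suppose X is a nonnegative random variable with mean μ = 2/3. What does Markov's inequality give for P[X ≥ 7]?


μ = E[X] = 2/3, a = 7.
Markov: P[X ≥ 7] ≤ μ/a = (2/3)/7 = 2/21.
Numerically: ≈ 0.095.
(Since a = 7 > μ = 0.667, the bound 2/21 is < 1 and informative.)

P[X ≥ 7] ≤ 2/21 ≈ 0.095.


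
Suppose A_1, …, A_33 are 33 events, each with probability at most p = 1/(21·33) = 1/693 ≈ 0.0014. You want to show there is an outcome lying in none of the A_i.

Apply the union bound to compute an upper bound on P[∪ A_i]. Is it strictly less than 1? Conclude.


Union bound: P[∪_{i=1}^{33} A_i] ≤ Σ_i P[A_i] ≤ 33·p = 33·(1/693) = 1/21.
Numerically: 1/21 ≈ 0.0476.
Is 1/21 < 1? YES.
Since P[∪ A_i] ≤ 1/21 < 1, the complement has P[∩ A_i^c] ≥ 1 − 1/21 = 20/21 > 0, so some outcome avoids every A_i.

33·p = 1/21 ≈ 0.0476; existence CERTIFIED by the union bound.


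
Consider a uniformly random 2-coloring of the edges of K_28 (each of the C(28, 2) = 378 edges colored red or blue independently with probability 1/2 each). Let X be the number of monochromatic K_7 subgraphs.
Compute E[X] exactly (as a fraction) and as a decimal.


Let X = Σ_S X_S over the C(28, 7) = 1184040 subsets S of size 7, where X_S = 1 if the K_7 on S is monochromatic.
For a fixed S, the K_7 on S has C(7, 2) = 21 edges. P[all 21 edges red] = (1/2)^21, and likewise for blue, so P[monochromatic] = 2·(1/2)^21 = 2^{1 − 21} = 1/1048576.
Summing: E[X] = C(28, 7) · 2^{1 − 21} = 1184040 · 1/1048576 = 148005/131072.
Numerically: E[X] ≈ 1.12919.

E[X] = C(28,7)·2^(1−C(7,2)) = 148005/131072 ≈ 1.12919.


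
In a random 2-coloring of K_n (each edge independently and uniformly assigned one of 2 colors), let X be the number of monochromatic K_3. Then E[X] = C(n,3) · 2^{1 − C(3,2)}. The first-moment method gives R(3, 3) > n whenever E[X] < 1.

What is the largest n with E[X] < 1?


We need C(n, 3) · 2^{1 − 3} < 1, i.e. C(n, 3) < 2^{3 − 1} = 4.
Check values of n near the boundary:
  n = 3: C(3, 3) = 1; 1 < 4? YES
  n = 4: C(4, 3) = 4; 4 < 4? NO
  n = 5: C(5, 3) = 10; 10 < 4? NO
The largest n with C(n, 3) < 4 is n = 3 (where E[X] = 1/4 ≈ 0.250000). Hence R(3, 3) > 3, i.e. R(3, 3) ≥ 4.

Largest n = 3; hence R(3, 3) > 3.


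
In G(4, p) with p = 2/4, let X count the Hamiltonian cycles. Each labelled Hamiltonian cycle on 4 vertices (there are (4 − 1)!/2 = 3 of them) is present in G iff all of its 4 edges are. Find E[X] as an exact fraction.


K_4 has (4 − 1)!/2 = 3 labelled Hamiltonian cycles.
For each such Hamiltonian cycle H, let X_H = 1 if all 4 edges of H are present in G. Then P[X_H = 1] = p^{4} = (1/2)^{4} = 1/16.
By linearity: E[X] = Σ_H E[X_H] = 3 · p^{4} = 3 · 1/16 = 3/16.
Numerically: E[X] ≈ 0.1875.

E[X] = 3 · (1/2)^{4} = 3/16 ≈ 0.1875.


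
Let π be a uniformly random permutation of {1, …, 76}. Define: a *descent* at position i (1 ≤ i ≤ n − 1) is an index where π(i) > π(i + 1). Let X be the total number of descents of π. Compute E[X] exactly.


Write X = Σ X_I over i = 1, …, 75, with X_I the indicator of one descent.
There are 75 indicators.
For each fixed i, the pair (π(i), π(i+1)) is a uniformly random ordered pair of distinct values from {1, …, 76}; by symmetry P[π(i) > π(i+1)] = 1/2.
By linearity: E[X] = 75 · (1/2) = (76 − 1) · (1/2) = 75/2 ≈ 37.500.

E[X] = 75/2 = 37.500.


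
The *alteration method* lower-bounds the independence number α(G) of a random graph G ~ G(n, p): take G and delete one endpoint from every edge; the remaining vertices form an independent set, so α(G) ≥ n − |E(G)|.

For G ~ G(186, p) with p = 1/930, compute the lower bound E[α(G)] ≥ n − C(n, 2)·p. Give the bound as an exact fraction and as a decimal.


E[|E(G)|] = C(186, 2)·p = 17205 · (1/930) = 37/2.
E[α(G)] ≥ n − E[|E(G)|] = 186 − 37/2 = 335/2.
Numerically: ≈ 167.5000.
(This is only a lower bound; the true E[α(G)] may be larger.)

E[α(G)] ≥ 335/2 ≈ 167.5000.


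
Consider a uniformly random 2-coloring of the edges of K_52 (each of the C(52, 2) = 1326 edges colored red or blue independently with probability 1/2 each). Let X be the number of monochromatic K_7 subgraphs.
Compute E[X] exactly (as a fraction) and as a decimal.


Let X = Σ_S X_S over the C(52, 7) = 133784560 subsets S of size 7, where X_S = 1 if the K_7 on S is monochromatic.
For a fixed S, the K_7 on S has C(7, 2) = 21 edges. P[all 21 edges red] = (1/2)^21, and likewise for blue, so P[monochromatic] = 2·(1/2)^21 = 2^{1 − 21} = 1/1048576.
By linearity: E[X] = C(52, 7) · 2^{1 − 21} = 133784560 · 1/1048576 = 8361535/65536.
Numerically: E[X] ≈ 127.5869.

E[X] = C(52,7)·2^(1−C(7,2)) = 8361535/65536 ≈ 127.5869.


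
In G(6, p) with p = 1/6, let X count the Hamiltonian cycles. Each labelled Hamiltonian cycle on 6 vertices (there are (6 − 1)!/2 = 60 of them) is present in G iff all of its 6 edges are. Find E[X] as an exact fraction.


K_6 has (6 − 1)!/2 = 60 labelled Hamiltonian cycles.
For each such Hamiltonian cycle H, let X_H = 1 if all 6 edges of H are present in G. Then P[X_H = 1] = p^{6} = (1/6)^{6} = 1/46656.
Summing the indicators: E[X] = Σ_H E[X_H] = 60 · p^{6} = 60 · 1/46656 = 5/3888.
Numerically: E[X] ≈ 0.001286.

E[X] = 60 · (1/6)^{6} = 5/3888 ≈ 0.001286.


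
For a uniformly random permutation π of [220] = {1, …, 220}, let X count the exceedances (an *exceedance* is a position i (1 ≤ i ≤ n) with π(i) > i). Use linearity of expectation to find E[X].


Write X = Σ_{i=1}^{220} X_i, where X_i = 1_{π(i) > i}.
For each fixed i, π(i) is uniform over {1, …, 220} (marginal of a uniform permutation), so P[π(i) > i] = (n − i)/n. Summing: Σ_{i=1}^{220} (n − i)/n = (0 + 1 + … + 219)/220 = 220(220 − 1)/(2·220) = (220 − 1)/2.
Hence E[X] = Σ_{i=1}^{220} (220 − i)/220 = 219/2 ≈ 109.5000.

E[X] = 219/2 = 109.5000.


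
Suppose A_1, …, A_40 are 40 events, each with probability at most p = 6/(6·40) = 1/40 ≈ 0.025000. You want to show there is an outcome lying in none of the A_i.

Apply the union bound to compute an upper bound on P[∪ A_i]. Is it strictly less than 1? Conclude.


Union bound: P[∪_{i=1}^{40} A_i] ≤ Σ_i P[A_i] ≤ 40·p = 40·(1/40) = 1.
Numerically: 1 ≈ 1.000000.
Is 1 < 1? NO.
Since the bound 1 is ≥ 1, the union bound is uninformative here; it does NOT by itself certify existence.

40·p = 1 ≈ 1.000000; existence NOT certified by the union bound.


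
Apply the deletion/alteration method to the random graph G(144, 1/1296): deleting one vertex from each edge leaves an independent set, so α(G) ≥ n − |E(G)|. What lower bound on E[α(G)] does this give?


E[|E(G)|] = C(144, 2)·p = 10296 · (1/1296) = 143/18.
E[α(G)] ≥ n − E[|E(G)|] = 144 − 143/18 = 2449/18.
Numerically: ≈ 136.056.
(This is only a lower bound; the true E[α(G)] may be larger.)

E[α(G)] ≥ 2449/18 ≈ 136.056.


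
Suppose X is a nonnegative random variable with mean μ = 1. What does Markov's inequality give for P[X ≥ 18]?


μ = E[X] = 1, a = 18.
Markov: P[X ≥ 18] ≤ μ/a = (1)/18 = 1/18.
Numerically: ≈ 0.05556.
(Since a = 18 > μ = 1.00000, the bound 1/18 is < 1 and informative.)

P[X ≥ 18] ≤ 1/18 ≈ 0.05556.


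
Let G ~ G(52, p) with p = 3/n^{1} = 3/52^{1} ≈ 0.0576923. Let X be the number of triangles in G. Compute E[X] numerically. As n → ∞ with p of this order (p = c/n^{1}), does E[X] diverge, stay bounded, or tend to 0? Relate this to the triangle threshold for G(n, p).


Number of potential triangles: C(52, 3) = 22100.
Each occurs with probability p³ ≈ (0.0576923)³ ≈ 1.92023213e-04.
By linearity: E[X] = C(52, 3)·p³ ≈ 22100 · 1.92023213e-04 ≈ 4.243713.
Here α = 1, so p = 3/n is exactly at the triangle threshold p ~ 1/n. Asymptotically E[X] → c³/6 = 3³/6 = 9/2 ≈ 4.500000, a bounded constant. In this regime the triangle count is asymptotically Poisson(c³/6).

E[X] ≈ 4.243713; in regime p = Θ(1/n^{1}) E[X] stays bounded (at the triangle threshold p ~ 1/n).


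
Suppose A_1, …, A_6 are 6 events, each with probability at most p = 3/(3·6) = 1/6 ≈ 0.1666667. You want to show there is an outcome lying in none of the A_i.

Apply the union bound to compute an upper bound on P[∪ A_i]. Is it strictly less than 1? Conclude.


Union bound: P[∪_{i=1}^{6} A_i] ≤ Σ_i P[A_i] ≤ 6·p = 6·(1/6) = 1.
Numerically: 1 ≈ 1.0000000.
Is 1 < 1? NO.
Since the bound 1 is ≥ 1, the union bound is uninformative here; it does NOT by itself certify existence.

6·p = 1 ≈ 1.0000000; existence NOT certified by the union bound.


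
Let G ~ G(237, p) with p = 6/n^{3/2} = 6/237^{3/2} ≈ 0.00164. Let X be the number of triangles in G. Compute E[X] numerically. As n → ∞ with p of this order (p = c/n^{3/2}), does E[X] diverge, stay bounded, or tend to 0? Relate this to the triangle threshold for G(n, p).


Number of potential triangles: C(237, 3) = 2190670.
Each occurs with probability p³ ≈ (0.00164)³ ≈ 4.44720e-09.
By linearity: E[X] = C(237, 3)·p³ ≈ 2190670 · 4.44720e-09 ≈ 0.010.
Since α = 3/2 > 1, p = c/n^{3/2} = o(1/n) is below the triangle threshold p ~ 1/n. Asymptotically E[X] ~ (c³/6)·n^{3(1−α)} = (6³/6)·n^{-1.5} → 0, so by Markov's inequality G has no triangles w.h.p.

E[X] ≈ 0.010; in regime p = Θ(1/n^{3/2}) E[X] tends to 0 (below the triangle threshold p ~ 1/n).


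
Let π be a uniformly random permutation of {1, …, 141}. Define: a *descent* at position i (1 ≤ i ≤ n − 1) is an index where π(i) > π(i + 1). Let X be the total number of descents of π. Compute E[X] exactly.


Write X = Σ X_I over i = 1, …, 140, with X_I the indicator of one descent.
There are 140 indicators.
For each fixed i, the pair (π(i), π(i+1)) is a uniformly random ordered pair of distinct values from {1, …, 141}; by symmetry P[π(i) > π(i+1)] = 1/2.
By linearity: E[X] = 140 · (1/2) = (141 − 1) · (1/2) = 70 ≈ 70.0000.

E[X] = 70 = 70.0000.


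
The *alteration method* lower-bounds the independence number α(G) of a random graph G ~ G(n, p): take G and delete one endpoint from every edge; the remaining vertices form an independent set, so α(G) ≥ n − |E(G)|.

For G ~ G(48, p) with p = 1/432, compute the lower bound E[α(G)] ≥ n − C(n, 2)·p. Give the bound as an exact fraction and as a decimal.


E[|E(G)|] = C(48, 2)·p = 1128 · (1/432) = 47/18.
E[α(G)] ≥ n − E[|E(G)|] = 48 − 47/18 = 817/18.
Numerically: ≈ 45.38889.
(This is only a lower bound; the true E[α(G)] may be larger.)

E[α(G)] ≥ 817/18 ≈ 45.38889.


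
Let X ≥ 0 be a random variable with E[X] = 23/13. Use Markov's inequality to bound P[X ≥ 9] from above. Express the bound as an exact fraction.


μ = E[X] = 23/13, a = 9.
Markov: P[X ≥ 9] ≤ μ/a = (23/13)/9 = 23/117.
Numerically: ≈ 0.1966.
(Since a = 9 > μ = 1.7692, the bound 23/117 is < 1 and informative.)

P[X ≥ 9] ≤ 23/117 ≈ 0.1966.


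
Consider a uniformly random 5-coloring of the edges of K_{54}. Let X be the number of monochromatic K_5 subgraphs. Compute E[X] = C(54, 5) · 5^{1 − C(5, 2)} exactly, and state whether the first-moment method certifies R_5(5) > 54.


E[X] = C(54, 5) · 5^{1 − 10} = 3162510 · 5^{−9} = 3162510/1953125.
As a reduced fraction: E[X] = 632502/390625 ≈ 1.6192051.
Is E[X] < 1? NO.
Since E[X] ≥ 1, the first-moment bound is inconclusive at n = 54; it does NOT by itself certify R_5(5) > 54.

E[X] = 632502/390625 ≈ 1.6192051; E[X] ≥ 1; first-moment method inconclusive here.


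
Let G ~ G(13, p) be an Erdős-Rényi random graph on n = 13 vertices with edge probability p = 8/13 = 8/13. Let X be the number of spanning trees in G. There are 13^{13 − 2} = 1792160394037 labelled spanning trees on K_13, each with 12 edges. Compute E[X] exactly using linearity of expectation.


K_13 has 13^{13 − 2} = 1792160394037 labelled spanning trees.
For each such spanning tree H, let X_H = 1 if all 12 edges of H are present in G. Then P[X_H = 1] = p^{12} = (8/13)^{12} = 68719476736/23298085122481.
By linearity: E[X] = Σ_H E[X_H] = 1792160394037 · p^{12} = 1792160394037 · 68719476736/23298085122481 = 68719476736/13.
Numerically: E[X] ≈ 5.29e+09.

E[X] = 1792160394037 · (8/13)^{12} = 68719476736/13 ≈ 5.29e+09.


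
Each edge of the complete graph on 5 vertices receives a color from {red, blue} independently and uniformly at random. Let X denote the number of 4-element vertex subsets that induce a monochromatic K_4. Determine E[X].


Let X = Σ_S X_S over the C(5, 4) = 5 subsets S of size 4, where X_S = 1 if the K_4 on S is monochromatic.
For a fixed S, the K_4 on S has C(4, 2) = 6 edges. P[all 6 edges red] = (1/2)^6, and likewise for blue, so P[monochromatic] = 2·(1/2)^6 = 2^{1 − 6} = 1/32.
By linearity: E[X] = C(5, 4) · 2^{1 − 6} = 5 · 1/32 = 5/32.
Numerically: E[X] ≈ 0.156.

E[X] = C(5,4)·2^(1−C(4,2)) = 5/32 ≈ 0.156.


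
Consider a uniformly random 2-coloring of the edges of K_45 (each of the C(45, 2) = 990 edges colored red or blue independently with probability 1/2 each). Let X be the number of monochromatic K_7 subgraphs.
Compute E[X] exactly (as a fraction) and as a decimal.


Let X = Σ_S X_S over the C(45, 7) = 45379620 subsets S of size 7, where X_S = 1 if the K_7 on S is monochromatic.
For a fixed S, the K_7 on S has C(7, 2) = 21 edges. P[all 21 edges red] = (1/2)^21, and likewise for blue, so P[monochromatic] = 2·(1/2)^21 = 2^{1 − 21} = 1/1048576.
By linearity of expectation: E[X] = C(45, 7) · 2^{1 − 21} = 45379620 · 1/1048576 = 11344905/262144.
Numerically: E[X] ≈ 43.277.

E[X] = C(45,7)·2^(1−C(7,2)) = 11344905/262144 ≈ 43.277.


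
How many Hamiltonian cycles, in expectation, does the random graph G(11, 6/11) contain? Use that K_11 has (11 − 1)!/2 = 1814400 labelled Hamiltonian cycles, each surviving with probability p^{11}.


K_11 has (11 − 1)!/2 = 1814400 labelled Hamiltonian cycles.
For each such Hamiltonian cycle H, let X_H = 1 if all 11 edges of H are present in G. Then P[X_H = 1] = p^{11} = (6/11)^{11} = 362797056/285311670611.
By linearity of expectation: E[X] = Σ_H E[X_H] = 1814400 · p^{11} = 1814400 · 362797056/285311670611 = 658258978406400/285311670611.
Numerically: E[X] ≈ 2.31e+03.

E[X] = 1814400 · (6/11)^{11} = 658258978406400/285311670611 ≈ 2.31e+03.


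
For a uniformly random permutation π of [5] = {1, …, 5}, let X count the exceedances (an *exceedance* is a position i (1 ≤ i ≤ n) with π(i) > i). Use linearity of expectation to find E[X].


Write X = Σ_{i=1}^{5} X_i, where X_i = 1_{π(i) > i}.
For each fixed i, π(i) is uniform over {1, …, 5} (marginal of a uniform permutation), so P[π(i) > i] = (n − i)/n. Summing: Σ_{i=1}^{5} (n − i)/n = (0 + 1 + … + 4)/5 = 5(5 − 1)/(2·5) = (5 − 1)/2.
Hence E[X] = Σ_{i=1}^{5} (5 − i)/5 = 2 ≈ 2.000.

E[X] = 2 = 2.000.


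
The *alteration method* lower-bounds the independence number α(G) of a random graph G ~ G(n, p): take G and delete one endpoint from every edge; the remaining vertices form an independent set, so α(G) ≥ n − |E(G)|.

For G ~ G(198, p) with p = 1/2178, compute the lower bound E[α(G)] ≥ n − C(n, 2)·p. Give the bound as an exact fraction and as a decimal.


E[|E(G)|] = C(198, 2)·p = 19503 · (1/2178) = 197/22.
E[α(G)] ≥ n − E[|E(G)|] = 198 − 197/22 = 4159/22.
Numerically: ≈ 189.045455.
(This is only a lower bound; the true E[α(G)] may be larger.)

E[α(G)] ≥ 4159/22 ≈ 189.045455.


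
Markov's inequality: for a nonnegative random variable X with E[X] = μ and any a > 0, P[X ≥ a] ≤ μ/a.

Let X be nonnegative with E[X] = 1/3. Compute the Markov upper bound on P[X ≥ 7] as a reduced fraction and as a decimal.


μ = E[X] = 1/3, a = 7.
Markov: P[X ≥ 7] ≤ μ/a = (1/3)/7 = 1/21.
Numerically: ≈ 0.0476.
(Since a = 7 > μ = 0.3333, the bound 1/21 is < 1 and informative.)

P[X ≥ 7] ≤ 1/21 ≈ 0.0476.


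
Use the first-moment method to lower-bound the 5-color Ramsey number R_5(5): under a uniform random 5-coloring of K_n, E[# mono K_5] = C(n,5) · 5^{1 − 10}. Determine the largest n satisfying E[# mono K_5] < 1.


We need C(n, 5) · 5^{1 − 10} < 1, i.e. C(n, 5) < 5^{10 − 1} = 1953125.
Check values of n near the boundary:
  n = 46: C(46, 5) = 1370754; 1370754 < 1953125? YES
  n = 47: C(47, 5) = 1533939; 1533939 < 1953125? YES
  n = 48: C(48, 5) = 1712304; 1712304 < 1953125? YES
  n = 49: C(49, 5) = 1906884; 1906884 < 1953125? YES
  n = 50: C(50, 5) = 2118760; 2118760 < 1953125? NO
The largest n with C(n, 5) < 1953125 is n = 49 (where E[X] = 1906884/1953125 ≈ 0.9763246). Hence R_5(5) > 49, i.e. R_5(5) ≥ 50.

Largest n = 49; hence R_5(5) > 49.


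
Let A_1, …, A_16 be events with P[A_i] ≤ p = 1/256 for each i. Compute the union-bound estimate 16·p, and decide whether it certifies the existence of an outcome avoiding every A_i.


Union bound: P[∪_{i=1}^{16} A_i] ≤ Σ_i P[A_i] ≤ 16·p = 16·(1/256) = 1/16.
Numerically: 1/16 ≈ 0.062.
Is 1/16 < 1? YES.
Since P[∪ A_i] ≤ 1/16 < 1, the complement has P[∩ A_i^c] ≥ 1 − 1/16 = 15/16 > 0, so some outcome avoids every A_i.

16·p = 1/16 ≈ 0.062; existence CERTIFIED by the union bound.


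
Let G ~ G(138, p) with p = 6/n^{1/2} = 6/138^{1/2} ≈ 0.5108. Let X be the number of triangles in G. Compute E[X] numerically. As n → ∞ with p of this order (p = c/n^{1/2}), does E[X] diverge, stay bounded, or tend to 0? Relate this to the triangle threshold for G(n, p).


Number of potential triangles: C(138, 3) = 428536.
Each occurs with probability p³ ≈ (0.5108)³ ≈ 1.332402e-01.
By linearity: E[X] = C(138, 3)·p³ ≈ 428536 · 1.332402e-01 ≈ 57098.2021.
Since α = 1/2 < 1, p = c/n^{1/2} ≫ 1/n is above the triangle threshold p ~ 1/n. Asymptotically E[X] ~ (c³/6)·n^{3(1−α)} = (6³/6)·n^{1.5} → ∞; triangles are abundant w.h.p.

E[X] ≈ 57098.2021; in regime p = Θ(1/n^{1/2}) E[X] diverges (above the triangle threshold p ~ 1/n).


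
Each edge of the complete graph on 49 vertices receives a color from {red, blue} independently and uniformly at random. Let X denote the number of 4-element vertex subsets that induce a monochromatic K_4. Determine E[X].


Let X = Σ_S X_S over the C(49, 4) = 211876 subsets S of size 4, where X_S = 1 if the K_4 on S is monochromatic.
For a fixed S, the K_4 on S has C(4, 2) = 6 edges. P[all 6 edges red] = (1/2)^6, and likewise for blue, so P[monochromatic] = 2·(1/2)^6 = 2^{1 − 6} = 1/32.
Summing: E[X] = C(49, 4) · 2^{1 − 6} = 211876 · 1/32 = 52969/8.
Numerically: E[X] ≈ 6621.1250.

E[X] = C(49,4)·2^(1−C(4,2)) = 52969/8 ≈ 6621.1250.


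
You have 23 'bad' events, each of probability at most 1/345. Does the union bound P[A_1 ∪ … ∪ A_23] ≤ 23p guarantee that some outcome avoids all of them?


Union bound: P[∪_{i=1}^{23} A_i] ≤ Σ_i P[A_i] ≤ 23·p = 23·(1/345) = 1/15.
Numerically: 1/15 ≈ 0.066667.
Is 1/15 < 1? YES.
Since P[∪ A_i] ≤ 1/15 < 1, the complement has P[∩ A_i^c] ≥ 1 − 1/15 = 14/15 > 0, so some outcome avoids every A_i.

23·p = 1/15 ≈ 0.066667; existence CERTIFIED by the union bound.


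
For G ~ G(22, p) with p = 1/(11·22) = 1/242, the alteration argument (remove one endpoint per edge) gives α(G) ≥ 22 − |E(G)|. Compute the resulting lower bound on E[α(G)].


E[|E(G)|] = C(22, 2)·p = 231 · (1/242) = 21/22.
E[α(G)] ≥ n − E[|E(G)|] = 22 − 21/22 = 463/22.
Numerically: ≈ 21.045455.
(This is only a lower bound; the true E[α(G)] may be larger.)

E[α(G)] ≥ 463/22 ≈ 21.045455.
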